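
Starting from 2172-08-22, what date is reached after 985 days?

+365 (one year) → Aug 22, 2173 (620 left).
+365 (one year) → Aug 22, 2174 (255 left).
Aug has 31 days: +10 → Sep 1, 2174 (245 left).
Sep has 30 days: +30 → Oct 1, 2174 (215 left).
Oct has 31 days: +31 → Nov 1, 2174 (184 left).
Nov has 30 days: +30 → Dec 1, 2174 (154 left).
Dec has 31 days: +31 → Jan 1, 2175 (123 left).
Jan has 31 days: +31 → Feb 1, 2175 (92 left).
Feb has 28 days: +28 → Mar 1, 2175 (64 left).
Mar has 31 days: +31 → Apr 1, 2175 (33 left).
Apr has 30 days: +30 → May 1, 2175 (3 left).
+3 → May 4, 2175.

May 4, 2175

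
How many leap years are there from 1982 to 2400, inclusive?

102

Multiples of 4 in [1982,2400]: 105.
Of those, multiples of 100: 5 (not leap unless ÷400).
Multiples of 400: 2.
Leap years = 105 − 5 + 2 = 102.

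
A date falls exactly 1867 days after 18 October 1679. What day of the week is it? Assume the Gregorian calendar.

Oct 18, 1679 is a Wednesday.
1867 mod 7 = 5, so 1867 days after a Wednesday is Wednesday + 5 = Monday.

Monday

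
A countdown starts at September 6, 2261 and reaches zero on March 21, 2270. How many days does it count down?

Sep 6, 2261 → Sep 6, 2262: 365 days.
Sep 6, 2262 → Sep 6, 2263: 365 days.
Sep 6, 2263 → Sep 6, 2264: 366 days (Feb 29, 2264 is in that span).
Sep 6, 2264 → Sep 6, 2265: 365 days.
Sep 6, 2265 → Sep 6, 2266: 365 days.
Sep 6, 2266 → Sep 6, 2267: 365 days.
Sep 6, 2267 → Sep 6, 2268: 366 days (Feb 29, 2268 is in that span).
Sep 6, 2268 → Sep 6, 2269: 365 days.
Sep 6, 2269 → Oct 6, 2269: 30 days (September has 30).
Oct 6, 2269 → Nov 6, 2269: 31 days (October has 31).
Nov 6, 2269 → Dec 6, 2269: 30 days (November has 30).
Dec 6, 2269 → Jan 6, 2270: 31 days (December has 31).
Jan 6, 2270 → Feb 6, 2270: 31 days (January has 31).
Feb 6, 2270 → Mar 6, 2270: 28 days (February has 28).
Mar 6, 2270 → Mar 21, 2270: 15 days.
Total: 3118 days.

3118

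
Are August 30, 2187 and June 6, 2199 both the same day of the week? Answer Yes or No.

Yes

From Aug 30, 2187 to Jun 6, 2199 is 4298 days.
4298 mod 7 = 0, so they are the same weekday.
(Aug 30, 2187 is a Thursday; Jun 6, 2199 is a Thursday.)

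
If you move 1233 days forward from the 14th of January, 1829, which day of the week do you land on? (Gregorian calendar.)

Thursday

Jan 14, 1829 is a Wednesday.
1233 mod 7 = 1, so 1233 days after a Wednesday is Wednesday + 1 = Thursday.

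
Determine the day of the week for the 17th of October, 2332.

Monday

Doomsday rule: the anchor day for the 2300s is Wednesday. For year 32: 32÷12 = 2 r 8, and 8÷4 = 2, so 2+8+2 = 12.
Wednesday + 12 ≡ Monday — that's 2332's doomsday.
In October the doomsday date is Oct 10.
Oct 17 is 7 days after Oct 10; 7 mod 7 = 0, so Monday + 0 = Monday.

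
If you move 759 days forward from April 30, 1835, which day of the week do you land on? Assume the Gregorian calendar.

First find the weekday of Apr 30, 1835. Doomsday rule: the anchor day for the 1800s is Friday. For year 35: 35÷12 = 2 r 11, and 11÷4 = 2, so 2+11+2 = 15.
Friday + 15 ≡ Saturday — that's 1835's doomsday.
In April the doomsday date is Apr 4.
Apr 30 is 26 days after Apr 4; 26 mod 7 = 5, so Saturday + 5 = Thursday.
759 mod 7 = 3, so 759 days after a Thursday is Thursday + 3 = Sunday.

Sunday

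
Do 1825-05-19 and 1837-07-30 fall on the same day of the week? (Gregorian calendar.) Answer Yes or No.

No

From May 19, 1825 to Jul 30, 1837 is 4455 days.
4455 mod 7 = 3, so they are different weekdays.
(May 19, 1825 is a Thursday; Jul 30, 1837 is a Sunday.)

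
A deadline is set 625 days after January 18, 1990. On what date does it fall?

October 5, 1991

+365 (one year) → Jan 18, 1991 (260 left).
Jan has 31 days: +14 → Feb 1, 1991 (246 left).
Feb has 28 days: +28 → Mar 1, 1991 (218 left).
Mar has 31 days: +31 → Apr 1, 1991 (187 left).
Apr has 30 days: +30 → May 1, 1991 (157 left).
May has 31 days: +31 → Jun 1, 1991 (126 left).
Jun has 30 days: +30 → Jul 1, 1991 (96 left).
Jul has 31 days: +31 → Aug 1, 1991 (65 left).
Aug has 31 days: +31 → Sep 1, 1991 (34 left).
Sep has 30 days: +30 → Oct 1, 1991 (4 left).
+4 → Oct 5, 1991.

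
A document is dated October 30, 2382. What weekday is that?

Doomsday rule: the anchor day for the 2300s is Wednesday. For year 82: 82÷12 = 6 r 10, and 10÷4 = 2, so 6+10+2 = 18.
Wednesday + 18 ≡ Sunday — that's 2382's doomsday.
In October the doomsday date is Oct 10.
Oct 30 is 20 days after Oct 10; 20 mod 7 = 6, so Sunday + 6 = Saturday.

Saturday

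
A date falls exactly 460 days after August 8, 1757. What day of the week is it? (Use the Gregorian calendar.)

Saturday

First find the weekday of Aug 8, 1757. Doomsday rule: the anchor day for the 1700s is Sunday. For year 57: 57÷12 = 4 r 9, and 9÷4 = 2, so 4+9+2 = 15.
Sunday + 15 ≡ Monday — that's 1757's doomsday.
In August the doomsday date is Aug 8.
Aug 8 is the doomsday itself: Monday.
460 mod 7 = 5, so 460 days after a Monday is Monday + 5 = Saturday.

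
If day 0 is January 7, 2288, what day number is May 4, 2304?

Jan 7, 2288 → Jan 7, 2289: 366 days (Feb 29, 2288 is in that span).
Jan 7, 2289 → Jan 7, 2290: 365 days.
Jan 7, 2290 → Jan 7, 2291: 365 days.
Jan 7, 2291 → Jan 7, 2292: 365 days.
Jan 7, 2292 → Jan 7, 2293: 366 days (Feb 29, 2292 is in that span).
Jan 7, 2293 → Jan 7, 2294: 365 days.
Jan 7, 2294 → Jan 7, 2295: 365 days.
Jan 7, 2295 → Jan 7, 2296: 365 days.
Jan 7, 2296 → Jan 7, 2297: 366 days (Feb 29, 2296 is in that span).
Jan 7, 2297 → Jan 7, 2298: 365 days.
Jan 7, 2298 → Jan 7, 2299: 365 days.
Jan 7, 2299 → Jan 7, 2300: 365 days.
Jan 7, 2300 → Jan 7, 2301: 365 days.
Jan 7, 2301 → Jan 7, 2302: 365 days.
Jan 7, 2302 → Jan 7, 2303: 365 days.
Jan 7, 2303 → Jan 7, 2304: 365 days.
Jan 7, 2304 → Feb 7, 2304: 31 days (January has 31).
Feb 7, 2304 → Mar 7, 2304: 29 days (February has 29).
Mar 7, 2304 → Apr 7, 2304: 31 days (March has 31).
Apr 7, 2304 → May 4, 2304: 27 days.
Total: 5961 days.

5961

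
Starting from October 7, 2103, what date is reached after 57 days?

Oct has 31 days: +25 → Nov 1, 2103 (32 left).
Nov has 30 days: +30 → Dec 1, 2103 (2 left).
+2 → Dec 3, 2103.

December 3, 2103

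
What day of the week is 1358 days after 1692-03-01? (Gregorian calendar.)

Saturday

First find the weekday of Mar 1, 1692. Doomsday rule: the anchor day for the 1600s is Tuesday. For year 92: 92÷12 = 7 r 8, and 8÷4 = 2, so 7+8+2 = 17.
Tuesday + 17 ≡ Friday — that's 1692's doomsday.
In March the doomsday date is Mar 14.
Mar 1 is 13 days before Mar 14; 13 mod 7 = 6, so Friday − 6 = Saturday.
1358 mod 7 = 0, so 1358 days after a Saturday is Saturday + 0 = Saturday.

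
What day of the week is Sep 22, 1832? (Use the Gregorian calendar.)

Doomsday rule: the anchor day for the 1800s is Friday. For year 32: 32÷12 = 2 r 8, and 8÷4 = 2, so 2+8+2 = 12.
Friday + 12 ≡ Wednesday — that's 1832's doomsday.
In September the doomsday date is Sep 5.
Sep 22 is 17 days after Sep 5; 17 mod 7 = 3, so Wednesday + 3 = Saturday.

Saturday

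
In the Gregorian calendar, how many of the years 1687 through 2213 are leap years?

127

Multiples of 4 in [1687,2213]: 132.
Of those, multiples of 100: 6 (not leap unless ÷400).
Multiples of 400: 1.
Leap years = 132 − 6 + 1 = 127.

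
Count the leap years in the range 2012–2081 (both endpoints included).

Multiples of 4 in [2012,2081]: 18.
Of those, multiples of 100: 0 (not leap unless ÷400).
Multiples of 400: 0.
Leap years = 18 − 0 + 0 = 18.

18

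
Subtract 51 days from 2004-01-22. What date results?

−22 → Dec 31, 2003 (end of Dec, 31 days; 29 left).
−29 → Dec 2, 2003.

December 2, 2003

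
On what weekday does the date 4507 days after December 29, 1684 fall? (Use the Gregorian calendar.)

First find the weekday of Dec 29, 1684. Doomsday rule: the anchor day for the 1600s is Tuesday. For year 84: 84÷12 = 7 r 0, and 0÷4 = 0, so 7+0+0 = 7.
Tuesday + 7 ≡ Tuesday — that's 1684's doomsday.
In December the doomsday date is Dec 12.
Dec 29 is 17 days after Dec 12; 17 mod 7 = 3, so Tuesday + 3 = Friday.
4507 mod 7 = 6, so 4507 days after a Friday is Friday + 6 = Thursday.

Thursday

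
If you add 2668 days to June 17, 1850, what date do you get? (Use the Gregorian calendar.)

+365 (one year) → Jun 17, 1851 (2303 left).
+366 (one year; includes Feb 29, 1852) → Jun 17, 1852 (1937 left).
+365 (one year) → Jun 17, 1853 (1572 left).
+365 (one year) → Jun 17, 1854 (1207 left).
+365 (one year) → Jun 17, 1855 (842 left).
+366 (one year; includes Feb 29, 1856) → Jun 17, 1856 (476 left).
+365 (one year) → Jun 17, 1857 (111 left).
Jun has 30 days: +14 → Jul 1, 1857 (97 left).
Jul has 31 days: +31 → Aug 1, 1857 (66 left).
Aug has 31 days: +31 → Sep 1, 1857 (35 left).
Sep has 30 days: +30 → Oct 1, 1857 (5 left).
+5 → Oct 6, 1857.

October 6, 1857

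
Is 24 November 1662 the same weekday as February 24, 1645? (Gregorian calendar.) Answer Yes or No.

Yes

From Feb 24, 1645 to Nov 24, 1662 is 6482 days.
6482 mod 7 = 0, so they are the same weekday.
(Feb 24, 1645 is a Friday; Nov 24, 1662 is a Friday.)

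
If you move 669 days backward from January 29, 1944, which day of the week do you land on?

First find the weekday of Jan 29, 1944. Doomsday rule: the anchor day for the 1900s is Wednesday. For year 44: 44÷12 = 3 r 8, and 8÷4 = 2, so 3+8+2 = 13.
Wednesday + 13 ≡ Tuesday — that's 1944's doomsday.
In January the doomsday date is Jan 4 (1944 is a leap year (divisible by 4)).
Jan 29 is 25 days after Jan 4; 25 mod 7 = 4, so Tuesday + 4 = Saturday.
669 mod 7 = 4, so 669 days before a Saturday is Saturday − 4 = Tuesday.

Tuesday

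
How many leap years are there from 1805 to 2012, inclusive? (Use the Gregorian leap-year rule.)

51

Multiples of 4 in [1805,2012]: 52.
Of those, multiples of 100: 2 (not leap unless ÷400).
Multiples of 400: 1.
Leap years = 52 − 2 + 1 = 51.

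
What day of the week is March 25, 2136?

Doomsday rule: the anchor day for the 2100s is Sunday. For year 36: 36÷12 = 3 r 0, and 0÷4 = 0, so 3+0+0 = 3.
Sunday + 3 ≡ Wednesday — that's 2136's doomsday.
In March the doomsday date is Mar 14.
Mar 25 is 11 days after Mar 14; 11 mod 7 = 4, so Wednesday + 4 = Sunday.

Sunday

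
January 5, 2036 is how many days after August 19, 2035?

Aug 19, 2035 → Sep 19, 2035: 31 days (August has 31).
Sep 19, 2035 → Oct 19, 2035: 30 days (September has 30).
Oct 19, 2035 → Nov 19, 2035: 31 days (October has 31).
Nov 19, 2035 → Dec 19, 2035: 30 days (November has 30).
Dec 19, 2035 → Jan 5, 2036: 17 days.
Total: 139 days.

139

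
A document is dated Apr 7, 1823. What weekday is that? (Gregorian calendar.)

Monday

Doomsday rule: the anchor day for the 1800s is Friday. For year 23: 23÷12 = 1 r 11, and 11÷4 = 2, so 1+11+2 = 14.
Friday + 14 ≡ Friday — that's 1823's doomsday.
In April the doomsday date is Apr 4.
Apr 7 is 3 days after Apr 4; 3 mod 7 = 3, so Friday + 3 = Monday.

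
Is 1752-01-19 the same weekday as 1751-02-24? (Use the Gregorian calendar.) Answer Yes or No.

Yes

From Feb 24, 1751 to Jan 19, 1752 is 329 days.
329 mod 7 = 0, so they are the same weekday.
(Feb 24, 1751 is a Wednesday; Jan 19, 1752 is a Wednesday.)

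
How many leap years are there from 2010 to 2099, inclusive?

Multiples of 4 in [2010,2099]: 22.
Of those, multiples of 100: 0 (not leap unless ÷400).
Multiples of 400: 0.
Leap years = 22 − 0 + 0 = 22.

22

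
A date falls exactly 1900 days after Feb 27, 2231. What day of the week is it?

Feb 27, 2231 is a Sunday.
1900 mod 7 = 3, so 1900 days after a Sunday is Sunday + 3 = Wednesday.

Wednesday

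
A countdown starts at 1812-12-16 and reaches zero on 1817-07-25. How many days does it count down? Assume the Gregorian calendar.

Dec 16, 1812 → Dec 16, 1813: 365 days.
Dec 16, 1813 → Dec 16, 1814: 365 days.
Dec 16, 1814 → Dec 16, 1815: 365 days.
Dec 16, 1815 → Dec 16, 1816: 366 days (Feb 29, 1816 is in that span).
Dec 16, 1816 → Jan 16, 1817: 31 days (December has 31).
Jan 16, 1817 → Feb 16, 1817: 31 days (January has 31).
Feb 16, 1817 → Mar 16, 1817: 28 days (February has 28).
Mar 16, 1817 → Apr 16, 1817: 31 days (March has 31).
Apr 16, 1817 → May 16, 1817: 30 days (April has 30).
May 16, 1817 → Jun 16, 1817: 31 days (May has 31).
Jun 16, 1817 → Jul 16, 1817: 30 days (June has 30).
Jul 16, 1817 → Jul 25, 1817: 9 days.
Total: 1682 days.

1682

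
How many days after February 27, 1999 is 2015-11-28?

Feb 27, 1999 → Feb 27, 2000: 365 days.
Feb 27, 2000 → Feb 27, 2001: 366 days (Feb 29, 2000 is in that span).
Feb 27, 2001 → Feb 27, 2002: 365 days.
Feb 27, 2002 → Feb 27, 2003: 365 days.
Feb 27, 2003 → Feb 27, 2004: 365 days.
Feb 27, 2004 → Feb 27, 2005: 366 days (Feb 29, 2004 is in that span).
Feb 27, 2005 → Feb 27, 2006: 365 days.
Feb 27, 2006 → Feb 27, 2007: 365 days.
Feb 27, 2007 → Feb 27, 2008: 365 days.
Feb 27, 2008 → Feb 27, 2009: 366 days (Feb 29, 2008 is in that span).
Feb 27, 2009 → Feb 27, 2010: 365 days.
Feb 27, 2010 → Feb 27, 2011: 365 days.
Feb 27, 2011 → Feb 27, 2012: 365 days.
Feb 27, 2012 → Feb 27, 2013: 366 days (Feb 29, 2012 is in that span).
Feb 27, 2013 → Feb 27, 2014: 365 days.
Feb 27, 2014 → Feb 27, 2015: 365 days.
Feb 27, 2015 → Mar 27, 2015: 28 days (February has 28).
Mar 27, 2015 → Apr 27, 2015: 31 days (March has 31).
Apr 27, 2015 → May 27, 2015: 30 days (April has 30).
May 27, 2015 → Jun 27, 2015: 31 days (May has 31).
Jun 27, 2015 → Jul 27, 2015: 30 days (June has 30).
Jul 27, 2015 → Aug 27, 2015: 31 days (July has 31).
Aug 27, 2015 → Sep 27, 2015: 31 days (August has 31).
Sep 27, 2015 → Oct 27, 2015: 30 days (September has 30).
Oct 27, 2015 → Nov 27, 2015: 31 days (October has 31).
Nov 27, 2015 → Nov 28, 2015: 1 days.
Total: 6118 days.

6118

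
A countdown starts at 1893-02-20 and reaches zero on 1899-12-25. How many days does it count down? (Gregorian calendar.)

2499

Feb 20, 1893 → Feb 20, 1894: 365 days.
Feb 20, 1894 → Feb 20, 1895: 365 days.
Feb 20, 1895 → Feb 20, 1896: 365 days.
Feb 20, 1896 → Feb 20, 1897: 366 days (Feb 29, 1896 is in that span).
Feb 20, 1897 → Feb 20, 1898: 365 days.
Feb 20, 1898 → Feb 20, 1899: 365 days.
Feb 20, 1899 → Mar 20, 1899: 28 days (February has 28).
Mar 20, 1899 → Apr 20, 1899: 31 days (March has 31).
Apr 20, 1899 → May 20, 1899: 30 days (April has 30).
May 20, 1899 → Jun 20, 1899: 31 days (May has 31).
Jun 20, 1899 → Jul 20, 1899: 30 days (June has 30).
Jul 20, 1899 → Aug 20, 1899: 31 days (July has 31).
Aug 20, 1899 → Sep 20, 1899: 31 days (August has 31).
Sep 20, 1899 → Oct 20, 1899: 30 days (September has 30).
Oct 20, 1899 → Nov 20, 1899: 31 days (October has 31).
Nov 20, 1899 → Dec 20, 1899: 30 days (November has 30).
Dec 20, 1899 → Dec 25, 1899: 5 days.
Total: 2499 days.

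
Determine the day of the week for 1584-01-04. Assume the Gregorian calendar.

Wednesday

Doomsday rule: the anchor day for the 1500s is Wednesday. For year 84: 84÷12 = 7 r 0, and 0÷4 = 0, so 7+0+0 = 7.
Wednesday + 7 ≡ Wednesday — that's 1584's doomsday.
In January the doomsday date is Jan 4 (1584 is a leap year (divisible by 4)).
Jan 4 is the doomsday itself: Wednesday.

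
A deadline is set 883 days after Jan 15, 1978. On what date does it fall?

June 16, 1980

+365 (one year) → Jan 15, 1979 (518 left).
+365 (one year) → Jan 15, 1980 (153 left).
Jan has 31 days: +17 → Feb 1, 1980 (136 left).
Feb has 29 days: +29 → Mar 1, 1980 (107 left).
Mar has 31 days: +31 → Apr 1, 1980 (76 left).
Apr has 30 days: +30 → May 1, 1980 (46 left).
May has 31 days: +31 → Jun 1, 1980 (15 left).
+15 → Jun 16, 1980.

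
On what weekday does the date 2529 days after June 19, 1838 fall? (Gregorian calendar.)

Thursday

Jun 19, 1838 is a Tuesday.
2529 mod 7 = 2, so 2529 days after a Tuesday is Tuesday + 2 = Thursday.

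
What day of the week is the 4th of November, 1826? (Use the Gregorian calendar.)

Doomsday rule: the anchor day for the 1800s is Friday. For year 26: 26÷12 = 2 r 2, and 2÷4 = 0, so 2+2+0 = 4.
Friday + 4 ≡ Tuesday — that's 1826's doomsday.
In November the doomsday date is Nov 7.
Nov 4 is 3 days before Nov 7; 3 mod 7 = 3, so Tuesday − 3 = Saturday.

Saturday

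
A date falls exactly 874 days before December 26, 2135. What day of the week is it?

Dec 26, 2135 is a Monday.
874 mod 7 = 6, so 874 days before a Monday is Monday − 6 = Tuesday.

Tuesday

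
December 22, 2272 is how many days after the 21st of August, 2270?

854

Aug 21, 2270 → Aug 21, 2271: 365 days.
Aug 21, 2271 → Aug 21, 2272: 366 days (Feb 29, 2272 is in that span).
Aug 21, 2272 → Sep 21, 2272: 31 days (August has 31).
Sep 21, 2272 → Oct 21, 2272: 30 days (September has 30).
Oct 21, 2272 → Nov 21, 2272: 31 days (October has 31).
Nov 21, 2272 → Dec 21, 2272: 30 days (November has 30).
Dec 21, 2272 → Dec 22, 2272: 1 days.
Total: 854 days.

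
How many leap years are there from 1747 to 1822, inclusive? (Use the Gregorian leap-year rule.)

Multiples of 4 in [1747,1822]: 19.
Of those, multiples of 100: 1 (not leap unless ÷400).
Multiples of 400: 0.
Leap years = 19 − 1 + 0 = 18.

18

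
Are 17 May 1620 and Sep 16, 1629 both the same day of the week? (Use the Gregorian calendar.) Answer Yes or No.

Yes

From May 17, 1620 to Sep 16, 1629 is 3409 days.
3409 mod 7 = 0, so they are the same weekday.
(May 17, 1620 is a Sunday; Sep 16, 1629 is a Sunday.)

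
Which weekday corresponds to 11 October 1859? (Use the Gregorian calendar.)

Doomsday rule: the anchor day for the 1800s is Friday. For year 59: 59÷12 = 4 r 11, and 11÷4 = 2, so 4+11+2 = 17.
Friday + 17 ≡ Monday — that's 1859's doomsday.
In October the doomsday date is Oct 10.
Oct 11 is 1 day after Oct 10; 1 mod 7 = 1, so Monday + 1 = Tuesday.

Tuesday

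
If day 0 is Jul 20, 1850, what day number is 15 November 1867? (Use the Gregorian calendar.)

Jul 20, 1850 → Jul 20, 1851: 365 days.
Jul 20, 1851 → Jul 20, 1852: 366 days (Feb 29, 1852 is in that span).
Jul 20, 1852 → Jul 20, 1853: 365 days.
Jul 20, 1853 → Jul 20, 1854: 365 days.
Jul 20, 1854 → Jul 20, 1855: 365 days.
Jul 20, 1855 → Jul 20, 1856: 366 days (Feb 29, 1856 is in that span).
Jul 20, 1856 → Jul 20, 1857: 365 days.
Jul 20, 1857 → Jul 20, 1858: 365 days.
Jul 20, 1858 → Jul 20, 1859: 365 days.
Jul 20, 1859 → Jul 20, 1860: 366 days (Feb 29, 1860 is in that span).
Jul 20, 1860 → Jul 20, 1861: 365 days.
Jul 20, 1861 → Jul 20, 1862: 365 days.
Jul 20, 1862 → Jul 20, 1863: 365 days.
Jul 20, 1863 → Jul 20, 1864: 366 days (Feb 29, 1864 is in that span).
Jul 20, 1864 → Jul 20, 1865: 365 days.
Jul 20, 1865 → Jul 20, 1866: 365 days.
Jul 20, 1866 → Jul 20, 1867: 365 days.
Jul 20, 1867 → Aug 20, 1867: 31 days (July has 31).
Aug 20, 1867 → Sep 20, 1867: 31 days (August has 31).
Sep 20, 1867 → Oct 20, 1867: 30 days (September has 30).
Oct 20, 1867 → Nov 15, 1867: 26 days.
Total: 6327 days.

6327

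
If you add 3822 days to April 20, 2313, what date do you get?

+365 (one year) → Apr 20, 2314 (3457 left).
+365 (one year) → Apr 20, 2315 (3092 left).
+366 (one year; includes Feb 29, 2316) → Apr 20, 2316 (2726 left).
+365 (one year) → Apr 20, 2317 (2361 left).
+365 (one year) → Apr 20, 2318 (1996 left).
+365 (one year) → Apr 20, 2319 (1631 left).
+366 (one year; includes Feb 29, 2320) → Apr 20, 2320 (1265 left).
+365 (one year) → Apr 20, 2321 (900 left).
+365 (one year) → Apr 20, 2322 (535 left).
+365 (one year) → Apr 20, 2323 (170 left).
Apr has 30 days: +11 → May 1, 2323 (159 left).
May has 31 days: +31 → Jun 1, 2323 (128 left).
Jun has 30 days: +30 → Jul 1, 2323 (98 left).
Jul has 31 days: +31 → Aug 1, 2323 (67 left).
Aug has 31 days: +31 → Sep 1, 2323 (36 left).
Sep has 30 days: +30 → Oct 1, 2323 (6 left).
+6 → Oct 7, 2323.

October 7, 2323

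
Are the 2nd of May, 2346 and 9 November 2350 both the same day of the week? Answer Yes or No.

Yes

From May 2, 2346 to Nov 9, 2350 is 1652 days.
1652 mod 7 = 0, so they are the same weekday.
(May 2, 2346 is a Thursday; Nov 9, 2350 is a Thursday.)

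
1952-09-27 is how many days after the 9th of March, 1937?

5681

Mar 9, 1937 → Mar 9, 1938: 365 days.
Mar 9, 1938 → Mar 9, 1939: 365 days.
Mar 9, 1939 → Mar 9, 1940: 366 days (Feb 29, 1940 is in that span).
Mar 9, 1940 → Mar 9, 1941: 365 days.
Mar 9, 1941 → Mar 9, 1942: 365 days.
Mar 9, 1942 → Mar 9, 1943: 365 days.
Mar 9, 1943 → Mar 9, 1944: 366 days (Feb 29, 1944 is in that span).
Mar 9, 1944 → Mar 9, 1945: 365 days.
Mar 9, 1945 → Mar 9, 1946: 365 days.
Mar 9, 1946 → Mar 9, 1947: 365 days.
Mar 9, 1947 → Mar 9, 1948: 366 days (Feb 29, 1948 is in that span).
Mar 9, 1948 → Mar 9, 1949: 365 days.
Mar 9, 1949 → Mar 9, 1950: 365 days.
Mar 9, 1950 → Mar 9, 1951: 365 days.
Mar 9, 1951 → Mar 9, 1952: 366 days (Feb 29, 1952 is in that span).
Mar 9, 1952 → Apr 9, 1952: 31 days (March has 31).
Apr 9, 1952 → May 9, 1952: 30 days (April has 30).
May 9, 1952 → Jun 9, 1952: 31 days (May has 31).
Jun 9, 1952 → Jul 9, 1952: 30 days (June has 30).
Jul 9, 1952 → Aug 9, 1952: 31 days (July has 31).
Aug 9, 1952 → Sep 9, 1952: 31 days (August has 31).
Sep 9, 1952 → Sep 27, 1952: 18 days.
Total: 5681 days.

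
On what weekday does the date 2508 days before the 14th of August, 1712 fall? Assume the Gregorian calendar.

Friday

First find the weekday of Aug 14, 1712. Doomsday rule: the anchor day for the 1700s is Sunday. For year 12: 12÷12 = 1 r 0, and 0÷4 = 0, so 1+0+0 = 1.
Sunday + 1 ≡ Monday — that's 1712's doomsday.
In August the doomsday date is Aug 8.
Aug 14 is 6 days after Aug 8; 6 mod 7 = 6, so Monday + 6 = Sunday.
2508 mod 7 = 2, so 2508 days before a Sunday is Sunday − 2 = Friday.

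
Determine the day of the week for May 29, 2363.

Wednesday

Doomsday rule: the anchor day for the 2300s is Wednesday. For year 63: 63÷12 = 5 r 3, and 3÷4 = 0, so 5+3+0 = 8.
Wednesday + 8 ≡ Thursday — that's 2363's doomsday.
In May the doomsday date is May 9.
May 29 is 20 days after May 9; 20 mod 7 = 6, so Thursday + 6 = Wednesday.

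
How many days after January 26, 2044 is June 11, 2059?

Jan 26, 2044 → Jan 26, 2045: 366 days (Feb 29, 2044 is in that span).
Jan 26, 2045 → Jan 26, 2046: 365 days.
Jan 26, 2046 → Jan 26, 2047: 365 days.
Jan 26, 2047 → Jan 26, 2048: 365 days.
Jan 26, 2048 → Jan 26, 2049: 366 days (Feb 29, 2048 is in that span).
Jan 26, 2049 → Jan 26, 2050: 365 days.
Jan 26, 2050 → Jan 26, 2051: 365 days.
Jan 26, 2051 → Jan 26, 2052: 365 days.
Jan 26, 2052 → Jan 26, 2053: 366 days (Feb 29, 2052 is in that span).
Jan 26, 2053 → Jan 26, 2054: 365 days.
Jan 26, 2054 → Jan 26, 2055: 365 days.
Jan 26, 2055 → Jan 26, 2056: 365 days.
Jan 26, 2056 → Jan 26, 2057: 366 days (Feb 29, 2056 is in that span).
Jan 26, 2057 → Jan 26, 2058: 365 days.
Jan 26, 2058 → Jan 26, 2059: 365 days.
Jan 26, 2059 → Feb 26, 2059: 31 days (January has 31).
Feb 26, 2059 → Mar 26, 2059: 28 days (February has 28).
Mar 26, 2059 → Apr 26, 2059: 31 days (March has 31).
Apr 26, 2059 → May 26, 2059: 30 days (April has 30).
May 26, 2059 → Jun 11, 2059: 16 days.
Total: 5615 days.

5615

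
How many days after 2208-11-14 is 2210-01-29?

441

Nov 14, 2208 → Nov 14, 2209: 365 days.
Nov 14, 2209 → Dec 14, 2209: 30 days (November has 30).
Dec 14, 2209 → Jan 14, 2210: 31 days (December has 31).
Jan 14, 2210 → Jan 29, 2210: 15 days.
Total: 441 days.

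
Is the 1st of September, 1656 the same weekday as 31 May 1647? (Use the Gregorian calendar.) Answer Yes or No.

Yes

From May 31, 1647 to Sep 1, 1656 is 3381 days.
3381 mod 7 = 0, so they are the same weekday.
(May 31, 1647 is a Friday; Sep 1, 1656 is a Friday.)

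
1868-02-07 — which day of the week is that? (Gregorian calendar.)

Doomsday rule: the anchor day for the 1800s is Friday. For year 68: 68÷12 = 5 r 8, and 8÷4 = 2, so 5+8+2 = 15.
Friday + 15 ≡ Saturday — that's 1868's doomsday.
In February the doomsday date is Feb 29 (1868 is a leap year (divisible by 4)).
Feb 7 is 22 days before Feb 29; 22 mod 7 = 1, so Saturday − 1 = Friday.

Friday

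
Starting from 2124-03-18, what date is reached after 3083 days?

August 26, 2132

+365 (one year) → Mar 18, 2125 (2718 left).
+365 (one year) → Mar 18, 2126 (2353 left).
+365 (one year) → Mar 18, 2127 (1988 left).
+366 (one year; includes Feb 29, 2128) → Mar 18, 2128 (1622 left).
+365 (one year) → Mar 18, 2129 (1257 left).
+365 (one year) → Mar 18, 2130 (892 left).
+365 (one year) → Mar 18, 2131 (527 left).
+366 (one year; includes Feb 29, 2132) → Mar 18, 2132 (161 left).
Mar has 31 days: +14 → Apr 1, 2132 (147 left).
Apr has 30 days: +30 → May 1, 2132 (117 left).
May has 31 days: +31 → Jun 1, 2132 (86 left).
Jun has 30 days: +30 → Jul 1, 2132 (56 left).
Jul has 31 days: +31 → Aug 1, 2132 (25 left).
+25 → Aug 26, 2132.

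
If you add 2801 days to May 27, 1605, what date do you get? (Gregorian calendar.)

+365 (one year) → May 27, 1606 (2436 left).
+365 (one year) → May 27, 1607 (2071 left).
+366 (one year; includes Feb 29, 1608) → May 27, 1608 (1705 left).
+365 (one year) → May 27, 1609 (1340 left).
+365 (one year) → May 27, 1610 (975 left).
+365 (one year) → May 27, 1611 (610 left).
+366 (one year; includes Feb 29, 1612) → May 27, 1612 (244 left).
May has 31 days: +5 → Jun 1, 1612 (239 left).
Jun has 30 days: +30 → Jul 1, 1612 (209 left).
Jul has 31 days: +31 → Aug 1, 1612 (178 left).
Aug has 31 days: +31 → Sep 1, 1612 (147 left).
Sep has 30 days: +30 → Oct 1, 1612 (117 left).
Oct has 31 days: +31 → Nov 1, 1612 (86 left).
Nov has 30 days: +30 → Dec 1, 1612 (56 left).
Dec has 31 days: +31 → Jan 1, 1613 (25 left).
+25 → Jan 26, 1613.

January 26, 1613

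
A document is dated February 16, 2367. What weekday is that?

Doomsday rule: the anchor day for the 2300s is Wednesday. For year 67: 67÷12 = 5 r 7, and 7÷4 = 1, so 5+7+1 = 13.
Wednesday + 13 ≡ Tuesday — that's 2367's doomsday.
In February the doomsday date is Feb 28 (2367 is not a leap year).
Feb 16 is 12 days before Feb 28; 12 mod 7 = 5, so Tuesday − 5 = Thursday.

Thursday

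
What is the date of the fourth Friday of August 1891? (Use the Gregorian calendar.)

August 28, 1891

August 1, 1891 is a Saturday.
The first Friday is therefore August 7 (6 days later).
The fourth Friday is 7 + 3×7 = August 28.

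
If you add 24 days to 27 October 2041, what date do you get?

Oct has 31 days: +5 → Nov 1, 2041 (19 left).
+19 → Nov 20, 2041.

November 20, 2041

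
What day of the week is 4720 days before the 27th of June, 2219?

First find the weekday of Jun 27, 2219. Doomsday rule: the anchor day for the 2200s is Friday. For year 19: 19÷12 = 1 r 7, and 7÷4 = 1, so 1+7+1 = 9.
Friday + 9 ≡ Sunday — that's 2219's doomsday.
In June the doomsday date is Jun 6.
Jun 27 is 21 days after Jun 6; 21 mod 7 = 0, so Sunday + 0 = Sunday.
4720 mod 7 = 2, so 4720 days before a Sunday is Sunday − 2 = Friday.

Friday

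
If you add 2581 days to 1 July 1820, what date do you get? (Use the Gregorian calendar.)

July 26, 1827

+365 (one year) → Jul 1, 1821 (2216 left).
+365 (one year) → Jul 1, 1822 (1851 left).
+365 (one year) → Jul 1, 1823 (1486 left).
+366 (one year; includes Feb 29, 1824) → Jul 1, 1824 (1120 left).
+365 (one year) → Jul 1, 1825 (755 left).
+365 (one year) → Jul 1, 1826 (390 left).
Jul has 31 days: +31 → Aug 1, 1826 (359 left).
Aug has 31 days: +31 → Sep 1, 1826 (328 left).
Sep has 30 days: +30 → Oct 1, 1826 (298 left).
Oct has 31 days: +31 → Nov 1, 1826 (267 left).
Nov has 30 days: +30 → Dec 1, 1826 (237 left).
Dec has 31 days: +31 → Jan 1, 1827 (206 left).
Jan has 31 days: +31 → Feb 1, 1827 (175 left).
Feb has 28 days: +28 → Mar 1, 1827 (147 left).
Mar has 31 days: +31 → Apr 1, 1827 (116 left).
Apr has 30 days: +30 → May 1, 1827 (86 left).
May has 31 days: +31 → Jun 1, 1827 (55 left).
Jun has 30 days: +30 → Jul 1, 1827 (25 left).
+25 → Jul 26, 1827.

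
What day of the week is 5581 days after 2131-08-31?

Sunday

First find the weekday of Aug 31, 2131. Doomsday rule: the anchor day for the 2100s is Sunday. For year 31: 31÷12 = 2 r 7, and 7÷4 = 1, so 2+7+1 = 10.
Sunday + 10 ≡ Wednesday — that's 2131's doomsday.
In August the doomsday date is Aug 8.
Aug 31 is 23 days after Aug 8; 23 mod 7 = 2, so Wednesday + 2 = Friday.
5581 mod 7 = 2, so 5581 days after a Friday is Friday + 2 = Sunday.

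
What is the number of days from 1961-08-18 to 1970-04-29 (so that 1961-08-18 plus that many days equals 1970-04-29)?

3176

Aug 18, 1961 → Aug 18, 1962: 365 days.
Aug 18, 1962 → Aug 18, 1963: 365 days.
Aug 18, 1963 → Aug 18, 1964: 366 days (Feb 29, 1964 is in that span).
Aug 18, 1964 → Aug 18, 1965: 365 days.
Aug 18, 1965 → Aug 18, 1966: 365 days.
Aug 18, 1966 → Aug 18, 1967: 365 days.
Aug 18, 1967 → Aug 18, 1968: 366 days (Feb 29, 1968 is in that span).
Aug 18, 1968 → Aug 18, 1969: 365 days.
Aug 18, 1969 → Sep 18, 1969: 31 days (August has 31).
Sep 18, 1969 → Oct 18, 1969: 30 days (September has 30).
Oct 18, 1969 → Nov 18, 1969: 31 days (October has 31).
Nov 18, 1969 → Dec 18, 1969: 30 days (November has 30).
Dec 18, 1969 → Jan 18, 1970: 31 days (December has 31).
Jan 18, 1970 → Feb 18, 1970: 31 days (January has 31).
Feb 18, 1970 → Mar 18, 1970: 28 days (February has 28).
Mar 18, 1970 → Apr 18, 1970: 31 days (March has 31).
Apr 18, 1970 → Apr 29, 1970: 11 days.
Total: 3176 days.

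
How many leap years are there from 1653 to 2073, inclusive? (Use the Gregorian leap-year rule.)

Multiples of 4 in [1653,2073]: 105.
Of those, multiples of 100: 4 (not leap unless ÷400).
Multiples of 400: 1.
Leap years = 105 − 4 + 1 = 102.

102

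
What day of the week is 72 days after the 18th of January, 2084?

First find the weekday of Jan 18, 2084. Doomsday rule: the anchor day for the 2000s is Tuesday. For year 84: 84÷12 = 7 r 0, and 0÷4 = 0, so 7+0+0 = 7.
Tuesday + 7 ≡ Tuesday — that's 2084's doomsday.
In January the doomsday date is Jan 4 (2084 is a leap year (divisible by 4)).
Jan 18 is 14 days after Jan 4; 14 mod 7 = 0, so Tuesday + 0 = Tuesday.
72 mod 7 = 2, so 72 days after a Tuesday is Tuesday + 2 = Thursday.

Thursday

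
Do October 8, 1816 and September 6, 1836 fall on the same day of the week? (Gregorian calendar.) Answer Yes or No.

Yes

From Oct 8, 1816 to Sep 6, 1836 is 7273 days.
7273 mod 7 = 0, so they are the same weekday.
(Oct 8, 1816 is a Tuesday; Sep 6, 1836 is a Tuesday.)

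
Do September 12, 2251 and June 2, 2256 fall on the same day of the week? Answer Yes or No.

No

From Sep 12, 2251 to Jun 2, 2256 is 1725 days.
1725 mod 7 = 3, so they are different weekdays.
(Sep 12, 2251 is a Friday; Jun 2, 2256 is a Monday.)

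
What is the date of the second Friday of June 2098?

June 1, 2098 is a Sunday.
The first Friday is therefore June 6 (5 days later).
The second Friday is 6 + 1×7 = June 13.

June 13, 2098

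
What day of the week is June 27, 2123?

Doomsday rule: the anchor day for the 2100s is Sunday. For year 23: 23÷12 = 1 r 11, and 11÷4 = 2, so 1+11+2 = 14.
Sunday + 14 ≡ Sunday — that's 2123's doomsday.
In June the doomsday date is Jun 6.
Jun 27 is 21 days after Jun 6; 21 mod 7 = 0, so Sunday + 0 = Sunday.

Sunday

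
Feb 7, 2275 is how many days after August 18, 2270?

1634

Aug 18, 2270 → Aug 18, 2271: 365 days.
Aug 18, 2271 → Aug 18, 2272: 366 days (Feb 29, 2272 is in that span).
Aug 18, 2272 → Aug 18, 2273: 365 days.
Aug 18, 2273 → Aug 18, 2274: 365 days.
Aug 18, 2274 → Sep 18, 2274: 31 days (August has 31).
Sep 18, 2274 → Oct 18, 2274: 30 days (September has 30).
Oct 18, 2274 → Nov 18, 2274: 31 days (October has 31).
Nov 18, 2274 → Dec 18, 2274: 30 days (November has 30).
Dec 18, 2274 → Jan 18, 2275: 31 days (December has 31).
Jan 18, 2275 → Feb 7, 2275: 20 days.
Total: 1634 days.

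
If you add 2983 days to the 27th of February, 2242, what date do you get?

+365 (one year) → Feb 27, 2243 (2618 left).
+365 (one year) → Feb 27, 2244 (2253 left).
+366 (one year; includes Feb 29, 2244) → Feb 27, 2245 (1887 left).
+365 (one year) → Feb 27, 2246 (1522 left).
+365 (one year) → Feb 27, 2247 (1157 left).
+365 (one year) → Feb 27, 2248 (792 left).
+366 (one year; includes Feb 29, 2248) → Feb 27, 2249 (426 left).
+365 (one year) → Feb 27, 2250 (61 left).
Feb has 28 days: +2 → Mar 1, 2250 (59 left).
Mar has 31 days: +31 → Apr 1, 2250 (28 left).
+28 → Apr 29, 2250.

April 29, 2250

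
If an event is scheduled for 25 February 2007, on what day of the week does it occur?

Sunday

January 1, 2007 is a Monday.
Jan 1, 2007 → Feb 1, 2007: 31 days (January has 31).
Feb 1, 2007 → Feb 25, 2007: 24 days.
Total: 55 days.
55 mod 7 = 6, so Monday + 6 = Sunday.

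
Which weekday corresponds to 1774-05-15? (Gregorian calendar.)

Sunday

Doomsday rule: the anchor day for the 1700s is Sunday. For year 74: 74÷12 = 6 r 2, and 2÷4 = 0, so 6+2+0 = 8.
Sunday + 8 ≡ Monday — that's 1774's doomsday.
In May the doomsday date is May 9.
May 15 is 6 days after May 9; 6 mod 7 = 6, so Monday + 6 = Sunday.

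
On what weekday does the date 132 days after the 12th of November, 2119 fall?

Nov 12, 2119 is a Sunday.
132 mod 7 = 6, so 132 days after a Sunday is Sunday + 6 = Saturday.

Saturday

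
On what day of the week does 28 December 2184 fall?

Doomsday rule: the anchor day for the 2100s is Sunday. For year 84: 84÷12 = 7 r 0, and 0÷4 = 0, so 7+0+0 = 7.
Sunday + 7 ≡ Sunday — that's 2184's doomsday.
In December the doomsday date is Dec 12.
Dec 28 is 16 days after Dec 12; 16 mod 7 = 2, so Sunday + 2 = Tuesday.

Tuesday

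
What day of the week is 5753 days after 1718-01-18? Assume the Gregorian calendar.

Monday

Jan 18, 1718 is a Tuesday.
5753 mod 7 = 6, so 5753 days after a Tuesday is Tuesday + 6 = Monday.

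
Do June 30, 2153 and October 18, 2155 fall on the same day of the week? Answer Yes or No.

Yes

From Jun 30, 2153 to Oct 18, 2155 is 840 days.
840 mod 7 = 0, so they are the same weekday.
(Jun 30, 2153 is a Saturday; Oct 18, 2155 is a Saturday.)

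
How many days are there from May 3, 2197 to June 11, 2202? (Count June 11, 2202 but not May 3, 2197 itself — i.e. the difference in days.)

1864

May 3, 2197 → May 3, 2198: 365 days.
May 3, 2198 → May 3, 2199: 365 days.
May 3, 2199 → May 3, 2200: 365 days.
May 3, 2200 → May 3, 2201: 365 days.
May 3, 2201 → May 3, 2202: 365 days.
May 3, 2202 → Jun 3, 2202: 31 days (May has 31).
Jun 3, 2202 → Jun 11, 2202: 8 days.
Total: 1864 days.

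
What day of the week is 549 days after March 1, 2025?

Tuesday

First find the weekday of Mar 1, 2025. Doomsday rule: the anchor day for the 2000s is Tuesday. For year 25: 25÷12 = 2 r 1, and 1÷4 = 0, so 2+1+0 = 3.
Tuesday + 3 ≡ Friday — that's 2025's doomsday.
In March the doomsday date is Mar 14.
Mar 1 is 13 days before Mar 14; 13 mod 7 = 6, so Friday − 6 = Saturday.
549 mod 7 = 3, so 549 days after a Saturday is Saturday + 3 = Tuesday.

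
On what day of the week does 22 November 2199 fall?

Doomsday rule: the anchor day for the 2100s is Sunday. For year 99: 99÷12 = 8 r 3, and 3÷4 = 0, so 8+3+0 = 11.
Sunday + 11 ≡ Thursday — that's 2199's doomsday.
In November the doomsday date is Nov 7.
Nov 22 is 15 days after Nov 7; 15 mod 7 = 1, so Thursday + 1 = Friday.

Friday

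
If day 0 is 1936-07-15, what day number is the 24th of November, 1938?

Jul 15, 1936 → Jul 15, 1937: 365 days.
Jul 15, 1937 → Jul 15, 1938: 365 days.
Jul 15, 1938 → Aug 15, 1938: 31 days (July has 31).
Aug 15, 1938 → Sep 15, 1938: 31 days (August has 31).
Sep 15, 1938 → Oct 15, 1938: 30 days (September has 30).
Oct 15, 1938 → Nov 15, 1938: 31 days (October has 31).
Nov 15, 1938 → Nov 24, 1938: 9 days.
Total: 862 days.

862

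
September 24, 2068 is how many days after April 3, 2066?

Apr 3, 2066 → Apr 3, 2067: 365 days.
Apr 3, 2067 → Apr 3, 2068: 366 days (Feb 29, 2068 is in that span).
Apr 3, 2068 → May 3, 2068: 30 days (April has 30).
May 3, 2068 → Jun 3, 2068: 31 days (May has 31).
Jun 3, 2068 → Jul 3, 2068: 30 days (June has 30).
Jul 3, 2068 → Aug 3, 2068: 31 days (July has 31).
Aug 3, 2068 → Sep 3, 2068: 31 days (August has 31).
Sep 3, 2068 → Sep 24, 2068: 21 days.
Total: 905 days.

905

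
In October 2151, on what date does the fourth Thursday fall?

October 28, 2151

October 1, 2151 is a Friday.
The first Thursday is therefore October 7 (6 days later).
The fourth Thursday is 7 + 3×7 = October 28.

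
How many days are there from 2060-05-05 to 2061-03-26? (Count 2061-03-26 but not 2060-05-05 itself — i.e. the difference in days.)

325

May 5, 2060 → Jun 5, 2060: 31 days (May has 31).
Jun 5, 2060 → Jul 5, 2060: 30 days (June has 30).
Jul 5, 2060 → Aug 5, 2060: 31 days (July has 31).
Aug 5, 2060 → Sep 5, 2060: 31 days (August has 31).
Sep 5, 2060 → Oct 5, 2060: 30 days (September has 30).
Oct 5, 2060 → Nov 5, 2060: 31 days (October has 31).
Nov 5, 2060 → Dec 5, 2060: 30 days (November has 30).
Dec 5, 2060 → Jan 5, 2061: 31 days (December has 31).
Jan 5, 2061 → Feb 5, 2061: 31 days (January has 31).
Feb 5, 2061 → Mar 5, 2061: 28 days (February has 28).
Mar 5, 2061 → Mar 26, 2061: 21 days.
Total: 325 days.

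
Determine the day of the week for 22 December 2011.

January 1, 2011 is a Saturday.
Jan 1, 2011 → Feb 1, 2011: 31 days (January has 31).
Feb 1, 2011 → Mar 1, 2011: 28 days (February has 28).
Mar 1, 2011 → Apr 1, 2011: 31 days (March has 31).
Apr 1, 2011 → May 1, 2011: 30 days (April has 30).
May 1, 2011 → Jun 1, 2011: 31 days (May has 31).
Jun 1, 2011 → Jul 1, 2011: 30 days (June has 30).
Jul 1, 2011 → Aug 1, 2011: 31 days (July has 31).
Aug 1, 2011 → Sep 1, 2011: 31 days (August has 31).
Sep 1, 2011 → Oct 1, 2011: 30 days (September has 30).
Oct 1, 2011 → Nov 1, 2011: 31 days (October has 31).
Nov 1, 2011 → Dec 1, 2011: 30 days (November has 30).
Dec 1, 2011 → Dec 22, 2011: 21 days.
Total: 355 days.
355 mod 7 = 5, so Saturday + 5 = Thursday.

Thursday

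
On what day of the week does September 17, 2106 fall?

January 1, 2106 is a Friday.
Jan 1, 2106 → Feb 1, 2106: 31 days (January has 31).
Feb 1, 2106 → Mar 1, 2106: 28 days (February has 28).
Mar 1, 2106 → Apr 1, 2106: 31 days (March has 31).
Apr 1, 2106 → May 1, 2106: 30 days (April has 30).
May 1, 2106 → Jun 1, 2106: 31 days (May has 31).
Jun 1, 2106 → Jul 1, 2106: 30 days (June has 30).
Jul 1, 2106 → Aug 1, 2106: 31 days (July has 31).
Aug 1, 2106 → Sep 1, 2106: 31 days (August has 31).
Sep 1, 2106 → Sep 17, 2106: 16 days.
Total: 259 days.
259 mod 7 = 0, so Friday + 0 = Friday.

Friday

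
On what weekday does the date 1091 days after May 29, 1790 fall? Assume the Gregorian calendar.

First find the weekday of May 29, 1790. Doomsday rule: the anchor day for the 1700s is Sunday. For year 90: 90÷12 = 7 r 6, and 6÷4 = 1, so 7+6+1 = 14.
Sunday + 14 ≡ Sunday — that's 1790's doomsday.
In May the doomsday date is May 9.
May 29 is 20 days after May 9; 20 mod 7 = 6, so Sunday + 6 = Saturday.
1091 mod 7 = 6, so 1091 days after a Saturday is Saturday + 6 = Friday.

Friday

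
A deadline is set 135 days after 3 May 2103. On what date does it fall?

September 15, 2103

May has 31 days: +29 → Jun 1, 2103 (106 left).
Jun has 30 days: +30 → Jul 1, 2103 (76 left).
Jul has 31 days: +31 → Aug 1, 2103 (45 left).
Aug has 31 days: +31 → Sep 1, 2103 (14 left).
+14 → Sep 15, 2103.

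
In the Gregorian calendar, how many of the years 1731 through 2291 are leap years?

136

Multiples of 4 in [1731,2291]: 140.
Of those, multiples of 100: 5 (not leap unless ÷400).
Multiples of 400: 1.
Leap years = 140 − 5 + 1 = 136.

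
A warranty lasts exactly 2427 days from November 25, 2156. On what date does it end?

+365 (one year) → Nov 25, 2157 (2062 left).
+365 (one year) → Nov 25, 2158 (1697 left).
+365 (one year) → Nov 25, 2159 (1332 left).
+366 (one year; includes Feb 29, 2160) → Nov 25, 2160 (966 left).
+365 (one year) → Nov 25, 2161 (601 left).
+365 (one year) → Nov 25, 2162 (236 left).
Nov has 30 days: +6 → Dec 1, 2162 (230 left).
Dec has 31 days: +31 → Jan 1, 2163 (199 left).
Jan has 31 days: +31 → Feb 1, 2163 (168 left).
Feb has 28 days: +28 → Mar 1, 2163 (140 left).
Mar has 31 days: +31 → Apr 1, 2163 (109 left).
Apr has 30 days: +30 → May 1, 2163 (79 left).
May has 31 days: +31 → Jun 1, 2163 (48 left).
Jun has 30 days: +30 → Jul 1, 2163 (18 left).
+18 → Jul 19, 2163.

July 19, 2163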